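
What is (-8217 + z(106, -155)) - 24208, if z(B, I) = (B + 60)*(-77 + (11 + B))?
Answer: -25785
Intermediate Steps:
z(B, I) = (-66 + B)*(60 + B) (z(B, I) = (60 + B)*(-66 + B) = (-66 + B)*(60 + B))
(-8217 + z(106, -155)) - 24208 = (-8217 + (-3960 + 106**2 - 6*106)) - 24208 = (-8217 + (-3960 + 11236 - 636)) - 24208 = (-8217 + 6640) - 24208 = -1577 - 24208 = -25785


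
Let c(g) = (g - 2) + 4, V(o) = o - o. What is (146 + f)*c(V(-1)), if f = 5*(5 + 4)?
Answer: 382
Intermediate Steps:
V(o) = 0
c(g) = 2 + g (c(g) = (-2 + g) + 4 = 2 + g)
f = 45 (f = 5*9 = 45)
(146 + f)*c(V(-1)) = (146 + 45)*(2 + 0) = 191*2 = 382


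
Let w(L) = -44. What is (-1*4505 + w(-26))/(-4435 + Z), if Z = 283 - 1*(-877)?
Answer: 4549/3275 ≈ 1.3890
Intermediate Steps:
Z = 1160 (Z = 283 + 877 = 1160)
(-1*4505 + w(-26))/(-4435 + Z) = (-1*4505 - 44)/(-4435 + 1160) = (-4505 - 44)/(-3275) = -4549*(-1/3275) = 4549/3275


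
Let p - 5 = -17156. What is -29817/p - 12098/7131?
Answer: 1710743/40767927 ≈ 0.041963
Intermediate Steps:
p = -17151 (p = 5 - 17156 = -17151)
-29817/p - 12098/7131 = -29817/(-17151) - 12098/7131 = -29817*(-1/17151) - 12098*1/7131 = 9939/5717 - 12098/7131 = 1710743/40767927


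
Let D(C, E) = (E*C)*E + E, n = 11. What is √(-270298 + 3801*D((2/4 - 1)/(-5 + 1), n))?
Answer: 5*I*√109438/4 ≈ 413.52*I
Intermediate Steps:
D(C, E) = E + C*E² (D(C, E) = (C*E)*E + E = C*E² + E = E + C*E²)
√(-270298 + 3801*D((2/4 - 1)/(-5 + 1), n)) = √(-270298 + 3801*(11*(1 + ((2/4 - 1)/(-5 + 1))*11))) = √(-270298 + 3801*(11*(1 + ((2*(¼) - 1)/(-4))*11))) = √(-270298 + 3801*(11*(1 + ((½ - 1)*(-¼))*11))) = √(-270298 + 3801*(11*(1 - ½*(-¼)*11))) = √(-270298 + 3801*(11*(1 + (⅛)*11))) = √(-270298 + 3801*(11*(1 + 11/8))) = √(-270298 + 3801*(11*(19/8))) = √(-270298 + 3801*(209/8)) = √(-270298 + 794409/8) = √(-1367975/8) = 5*I*√109438/4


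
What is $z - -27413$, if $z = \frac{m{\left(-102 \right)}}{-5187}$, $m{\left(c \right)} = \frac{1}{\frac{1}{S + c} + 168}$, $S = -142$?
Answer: $\frac{5828560749677}{212620317} \approx 27413.0$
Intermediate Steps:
$m{\left(c \right)} = \frac{1}{168 + \frac{1}{-142 + c}}$ ($m{\left(c \right)} = \frac{1}{\frac{1}{-142 + c} + 168} = \frac{1}{168 + \frac{1}{-142 + c}}$)
$z = - \frac{244}{212620317}$ ($z = \frac{\frac{1}{-23855 + 168 \left(-102\right)} \left(-142 - 102\right)}{-5187} = \frac{1}{-23855 - 17136} \left(-244\right) \left(- \frac{1}{5187}\right) = \frac{1}{-40991} \left(-244\right) \left(- \frac{1}{5187}\right) = \left(- \frac{1}{40991}\right) \left(-244\right) \left(- \frac{1}{5187}\right) = \frac{244}{40991} \left(- \frac{1}{5187}\right) = - \frac{244}{212620317} \approx -1.1476 \cdot 10^{-6}$)
$z - -27413 = - \frac{244}{212620317} - -27413 = - \frac{244}{212620317} + 27413 = \frac{5828560749677}{212620317}$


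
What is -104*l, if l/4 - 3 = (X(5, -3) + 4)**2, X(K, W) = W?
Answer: -1664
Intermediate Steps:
l = 16 (l = 12 + 4*(-3 + 4)**2 = 12 + 4*1**2 = 12 + 4*1 = 12 + 4 = 16)
-104*l = -104*16 = -1664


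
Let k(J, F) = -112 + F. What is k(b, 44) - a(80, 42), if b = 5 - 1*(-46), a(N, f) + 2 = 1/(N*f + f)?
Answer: -224533/3402 ≈ -66.000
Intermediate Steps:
a(N, f) = -2 + 1/(f + N*f) (a(N, f) = -2 + 1/(N*f + f) = -2 + 1/(f + N*f))
b = 51 (b = 5 + 46 = 51)
k(b, 44) - a(80, 42) = (-112 + 44) - (1 - 2*42 - 2*80*42)/(42*(1 + 80)) = -68 - (1 - 84 - 6720)/(42*81) = -68 - (-6803)/(42*81) = -68 - 1*(-6803/3402) = -68 + 6803/3402 = -224533/3402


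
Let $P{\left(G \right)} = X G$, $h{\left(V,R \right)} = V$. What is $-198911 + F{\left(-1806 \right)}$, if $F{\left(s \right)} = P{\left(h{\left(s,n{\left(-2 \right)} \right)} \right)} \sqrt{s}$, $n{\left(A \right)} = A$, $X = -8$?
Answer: $-198911 + 14448 i \sqrt{1806} \approx -1.9891 \cdot 10^{5} + 6.14 \cdot 10^{5} i$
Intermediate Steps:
$P{\left(G \right)} = - 8 G$
$F{\left(s \right)} = - 8 s^{\frac{3}{2}}$ ($F{\left(s \right)} = - 8 s \sqrt{s} = - 8 s^{\frac{3}{2}}$)
$-198911 + F{\left(-1806 \right)} = -198911 - 8 \left(-1806\right)^{\frac{3}{2}} = -198911 - 8 \left(- 1806 i \sqrt{1806}\right) = -198911 + 14448 i \sqrt{1806}$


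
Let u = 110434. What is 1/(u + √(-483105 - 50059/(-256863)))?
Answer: 14183204271/1566370026338392 - I*√7968644766550707/1566370026338392 ≈ 9.0548e-6 - 5.699e-8*I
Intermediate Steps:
1/(u + √(-483105 - 50059/(-256863))) = 1/(110434 + √(-483105 - 50059/(-256863))) = 1/(110434 + √(-483105 - 50059*(-1/256863))) = 1/(110434 + √(-483105 + 50059/256863)) = 1/(110434 + √(-124091749556/256863)) = 1/(110434 + 2*I*√7968644766550707/256863)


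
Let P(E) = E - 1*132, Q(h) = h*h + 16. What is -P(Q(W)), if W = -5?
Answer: 91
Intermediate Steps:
Q(h) = 16 + h**2 (Q(h) = h**2 + 16 = 16 + h**2)
P(E) = -132 + E (P(E) = E - 132 = -132 + E)
-P(Q(W)) = -(-132 + (16 + (-5)**2)) = -(-132 + (16 + 25)) = -(-132 + 41) = -1*(-91) = 91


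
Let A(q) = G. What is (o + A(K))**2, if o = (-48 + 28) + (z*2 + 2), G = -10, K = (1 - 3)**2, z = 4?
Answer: 400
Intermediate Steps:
K = 4 (K = (-2)**2 = 4)
A(q) = -10
o = -10 (o = (-48 + 28) + (4*2 + 2) = -20 + (8 + 2) = -20 + 10 = -10)
(o + A(K))**2 = (-10 - 10)**2 = (-20)**2 = 400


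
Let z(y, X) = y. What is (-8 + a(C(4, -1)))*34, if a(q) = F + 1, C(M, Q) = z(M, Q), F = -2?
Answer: -306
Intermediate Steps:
C(M, Q) = M
a(q) = -1 (a(q) = -2 + 1 = -1)
(-8 + a(C(4, -1)))*34 = (-8 - 1)*34 = -9*34 = -306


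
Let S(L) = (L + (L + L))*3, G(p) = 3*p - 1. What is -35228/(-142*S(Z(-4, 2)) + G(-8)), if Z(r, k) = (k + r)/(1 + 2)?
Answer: -35228/827 ≈ -42.597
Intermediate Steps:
Z(r, k) = k/3 + r/3 (Z(r, k) = (k + r)/3 = (k + r)*(1/3) = k/3 + r/3)
G(p) = -1 + 3*p
S(L) = 9*L (S(L) = (L + 2*L)*3 = (3*L)*3 = 9*L)
-35228/(-142*S(Z(-4, 2)) + G(-8)) = -35228/(-1278*((1/3)*2 + (1/3)*(-4)) + (-1 + 3*(-8))) = -35228/(-1278*(2/3 - 4/3) + (-1 - 24)) = -35228/(-1278*(-2)/3 - 25) = -35228/(-142*(-6) - 25) = -35228/(852 - 25) = -35228/827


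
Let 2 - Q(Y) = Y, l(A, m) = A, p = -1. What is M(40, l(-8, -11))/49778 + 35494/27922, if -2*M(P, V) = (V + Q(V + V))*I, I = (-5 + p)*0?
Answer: 17747/13961 ≈ 1.2712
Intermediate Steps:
I = 0 (I = (-5 - 1)*0 = -6*0 = 0)
Q(Y) = 2 - Y
M(P, V) = 0 (M(P, V) = -(V + (2 - (V + V)))*0/2 = -(V + (2 - 2*V))*0/2 = -(2 - V)*0/2 = -½*0 = 0)
M(40, l(-8, -11))/49778 + 35494/27922 = 0/49778 + 35494/27922 = 0*(1/49778) + 35494*(1/27922) = 0 + 17747/13961 = 17747/13961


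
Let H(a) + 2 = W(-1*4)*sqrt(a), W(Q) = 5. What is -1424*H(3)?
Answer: 2848 - 7120*sqrt(3) ≈ -9484.2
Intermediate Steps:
H(a) = -2 + 5*sqrt(a)
-1424*H(3) = -1424*(-2 + 5*sqrt(3)) = 2848 - 7120*sqrt(3)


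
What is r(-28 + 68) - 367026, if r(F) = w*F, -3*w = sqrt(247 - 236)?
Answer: -367026 - 40*sqrt(11)/3 ≈ -3.6707e+5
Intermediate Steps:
w = -sqrt(11)/3 (w = -sqrt(247 - 236)/3 = -sqrt(11)/3 ≈ -1.1055)
r(F) = -F*sqrt(11)/3 (r(F) = (-sqrt(11)/3)*F = -F*sqrt(11)/3)
r(-28 + 68) - 367026 = -(-28 + 68)*sqrt(11)/3 - 367026 = -1/3*40*sqrt(11) - 367026 = -40*sqrt(11)/3 - 367026 = -367026 - 40*sqrt(11)/3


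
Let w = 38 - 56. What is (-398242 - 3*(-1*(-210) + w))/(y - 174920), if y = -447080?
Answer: 199409/311000 ≈ 0.64119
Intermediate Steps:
w = -18
(-398242 - 3*(-1*(-210) + w))/(y - 174920) = (-398242 - 3*(-1*(-210) - 18))/(-447080 - 174920) = (-398242 - 3*(210 - 18))/(-622000) = (-398242 - 3*192)*(-1/622000) = (-398242 - 576)*(-1/622000) = -398818*(-1/622000) = 199409/311000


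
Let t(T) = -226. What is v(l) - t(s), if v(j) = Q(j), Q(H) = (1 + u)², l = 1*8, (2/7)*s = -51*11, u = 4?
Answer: 251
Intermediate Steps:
s = -3927/2 (s = 7*(-51*11)/2 = (7/2)*(-561) = -3927/2 ≈ -1963.5)
l = 8
Q(H) = 25 (Q(H) = (1 + 4)² = 5² = 25)
v(j) = 25
v(l) - t(s) = 25 - 1*(-226) = 25 + 226 = 251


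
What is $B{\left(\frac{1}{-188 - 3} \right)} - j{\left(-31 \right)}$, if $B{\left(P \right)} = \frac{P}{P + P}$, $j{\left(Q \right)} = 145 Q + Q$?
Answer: $\frac{9053}{2} \approx 4526.5$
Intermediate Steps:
$j{\left(Q \right)} = 146 Q$
$B{\left(P \right)} = \frac{1}{2}$ ($B{\left(P \right)} = \frac{P}{2 P} = P \frac{1}{2 P} = \frac{1}{2}$)
$B{\left(\frac{1}{-188 - 3} \right)} - j{\left(-31 \right)} = \frac{1}{2} - 146 \left(-31\right) = \frac{1}{2} - -4526 = \frac{1}{2} + 4526 = \frac{9053}{2}$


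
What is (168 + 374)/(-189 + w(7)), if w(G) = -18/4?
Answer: -1084/387 ≈ -2.8010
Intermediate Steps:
w(G) = -9/2 (w(G) = -18*¼ = -9/2)
(168 + 374)/(-189 + w(7)) = (168 + 374)/(-189 - 9/2) = 542/(-387/2) = 542*(-2/387) = -1084/387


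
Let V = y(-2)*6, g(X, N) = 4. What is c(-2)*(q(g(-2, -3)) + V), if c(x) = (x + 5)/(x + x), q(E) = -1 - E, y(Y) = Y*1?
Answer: 51/4 ≈ 12.750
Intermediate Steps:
y(Y) = Y
c(x) = (5 + x)/(2*x) (c(x) = (5 + x)/((2*x)) = (5 + x)*(1/(2*x)) = (5 + x)/(2*x))
V = -12 (V = -2*6 = -12)
c(-2)*(q(g(-2, -3)) + V) = ((1/2)*(5 - 2)/(-2))*((-1 - 1*4) - 12) = ((1/2)*(-1/2)*3)*((-1 - 4) - 12) = -3*(-5 - 12)/4 = -3/4*(-17) = 51/4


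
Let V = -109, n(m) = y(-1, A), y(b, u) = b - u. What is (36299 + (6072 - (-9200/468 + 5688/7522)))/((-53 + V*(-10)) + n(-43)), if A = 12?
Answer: 18653125279/450597888 ≈ 41.396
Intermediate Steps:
n(m) = -13 (n(m) = -1 - 1*12 = -1 - 12 = -13)
(36299 + (6072 - (-9200/468 + 5688/7522)))/((-53 + V*(-10)) + n(-43)) = (36299 + (6072 - (-9200/468 + 5688/7522)))/((-53 - 109*(-10)) - 13) = (36299 + (6072 - (-9200*1/468 + 5688*(1/7522))))/((-53 + 1090) - 13) = (36299 + (6072 - (-2300/117 + 2844/3761)))/(1037 - 13) = (36299 + (6072 - 1*(-8317552/440037)))/1024 = (36299 + (6072 + 8317552/440037))*(1/1024) = (36299 + 2680222216/440037)*(1/1024) = (18653125279/440037)*(1/1024) = 18653125279/450597888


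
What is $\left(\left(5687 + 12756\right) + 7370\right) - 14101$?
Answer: $11712$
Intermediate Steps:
$\left(\left(5687 + 12756\right) + 7370\right) - 14101 = \left(18443 + 7370\right) - 14101 = 25813 - 14101 = 11712$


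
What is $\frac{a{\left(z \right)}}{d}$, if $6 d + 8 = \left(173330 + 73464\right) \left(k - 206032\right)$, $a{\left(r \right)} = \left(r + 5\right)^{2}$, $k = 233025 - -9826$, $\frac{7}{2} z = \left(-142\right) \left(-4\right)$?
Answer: $\frac{4113723}{222624352811} \approx 1.8478 \cdot 10^{-5}$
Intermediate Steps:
$z = \frac{1136}{7}$ ($z = \frac{2 \left(\left(-142\right) \left(-4\right)\right)}{7} = \frac{2}{7} \cdot 568 = \frac{1136}{7} \approx 162.29$)
$k = 242851$ ($k = 233025 + 9826 = 242851$)
$a{\left(r \right)} = \left(5 + r\right)^{2}$
$d = \frac{4543354139}{3}$ ($d = - \frac{4}{3} + \frac{\left(173330 + 73464\right) \left(242851 - 206032\right)}{6} = - \frac{4}{3} + \frac{246794 \cdot 36819}{6} = - \frac{4}{3} + \frac{1}{6} \cdot 9086708286 = - \frac{4}{3} + 1514451381 = \frac{4543354139}{3} \approx 1.5145 \cdot 10^{9}$)
$\frac{a{\left(z \right)}}{d} = \frac{\left(5 + \frac{1136}{7}\right)^{2}}{\frac{4543354139}{3}} = \left(\frac{1171}{7}\right)^{2} \cdot \frac{3}{4543354139} = \frac{1371241}{49} \cdot \frac{3}{4543354139} = \frac{4113723}{222624352811}$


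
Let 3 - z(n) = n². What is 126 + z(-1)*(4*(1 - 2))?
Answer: 118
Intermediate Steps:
z(n) = 3 - n²
126 + z(-1)*(4*(1 - 2)) = 126 + (3 - 1*(-1)²)*(4*(1 - 2)) = 126 + (3 - 1*1)*(4*(-1)) = 126 + (3 - 1)*(-4) = 126 + 2*(-4) = 126 - 8 = 118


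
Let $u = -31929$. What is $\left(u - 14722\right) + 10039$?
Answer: $-36612$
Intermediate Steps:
$\left(u - 14722\right) + 10039 = \left(-31929 - 14722\right) + 10039 = -46651 + 10039 = -36612$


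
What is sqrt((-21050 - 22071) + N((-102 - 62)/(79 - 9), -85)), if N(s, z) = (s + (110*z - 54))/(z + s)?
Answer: 5*I*sqrt(16078802019)/3057 ≈ 207.4*I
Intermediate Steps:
N(s, z) = (-54 + s + 110*z)/(s + z) (N(s, z) = (s + (-54 + 110*z))/(s + z) = (-54 + s + 110*z)/(s + z))
sqrt((-21050 - 22071) + N((-102 - 62)/(79 - 9), -85)) = sqrt((-21050 - 22071) + (-54 + (-102 - 62)/(79 - 9) + 110*(-85))/((-102 - 62)/(79 - 9) - 85)) = sqrt(-43121 + (-54 - 164/70 - 9350)/(-164/70 - 85)) = sqrt(-43121 + (-54 - 164*1/70 - 9350)/(-164*1/70 - 85)) = sqrt(-43121 + (-54 - 82/35 - 9350)/(-82/35 - 85)) = sqrt(-43121 - 329222/35/(-3057/35)) = sqrt(-43121 - 35/3057*(-329222/35)) = sqrt(-43121 + 329222/3057) = sqrt(-131491675/3057) = 5*I*sqrt(16078802019)/3057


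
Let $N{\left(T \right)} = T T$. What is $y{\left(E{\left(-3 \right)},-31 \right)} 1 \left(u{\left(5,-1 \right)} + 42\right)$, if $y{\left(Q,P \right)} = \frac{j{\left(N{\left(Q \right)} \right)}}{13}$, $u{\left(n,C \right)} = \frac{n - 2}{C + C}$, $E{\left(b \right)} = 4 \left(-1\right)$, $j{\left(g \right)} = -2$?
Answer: $- \frac{81}{13} \approx -6.2308$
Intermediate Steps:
$N{\left(T \right)} = T^{2}$
$E{\left(b \right)} = -4$
$u{\left(n,C \right)} = \frac{-2 + n}{2 C}$
$y{\left(Q,P \right)} = - \frac{2}{13}$
$y{\left(E{\left(-3 \right)},-31 \right)} 1 \left(u{\left(5,-1 \right)} + 42\right) = - \frac{2 \cdot 1 \left(\frac{-2 + 5}{2 \left(-1\right)} + 42\right)}{13} = - \frac{2 \cdot 1 \left(\frac{1}{2} \left(-1\right) 3 + 42\right)}{13} = - \frac{2 \cdot 1 \left(- \frac{3}{2} + 42\right)}{13} = - \frac{2 \cdot 1 \cdot \frac{81}{2}}{13} = \left(- \frac{2}{13}\right) \frac{81}{2} = - \frac{81}{13}$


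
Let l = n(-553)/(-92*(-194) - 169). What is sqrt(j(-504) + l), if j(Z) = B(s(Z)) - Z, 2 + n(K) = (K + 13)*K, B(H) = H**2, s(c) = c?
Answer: sqrt(79554752142942)/17679 ≈ 504.52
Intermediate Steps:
n(K) = -2 + K*(13 + K) (n(K) = -2 + (K + 13)*K = -2 + (13 + K)*K = -2 + K*(13 + K))
j(Z) = Z**2 - Z
l = 298618/17679 (l = (-2 + (-553)**2 + 13*(-553))/(-92*(-194) - 169) = (-2 + 305809 - 7189)/(17848 - 169) = 298618/17679 ≈ 16.891)
sqrt(j(-504) + l) = sqrt(-504*(-1 - 504) + 298618/17679) = sqrt(-504*(-505) + 298618/17679) = sqrt(254520 + 298618/17679) = sqrt(4499957698/17679) = sqrt(79554752142942)/17679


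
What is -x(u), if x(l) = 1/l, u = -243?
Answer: 1/243 ≈ 0.0041152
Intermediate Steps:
-x(u) = -1/(-243) = -1*(-1/243) = 1/243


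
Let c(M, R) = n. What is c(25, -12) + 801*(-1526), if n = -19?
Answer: -1222345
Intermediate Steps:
c(M, R) = -19
c(25, -12) + 801*(-1526) = -19 + 801*(-1526) = -19 - 1222326 = -1222345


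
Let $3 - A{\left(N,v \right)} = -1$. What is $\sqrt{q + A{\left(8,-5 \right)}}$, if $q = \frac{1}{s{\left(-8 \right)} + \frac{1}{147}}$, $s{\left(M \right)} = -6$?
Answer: $\frac{\sqrt{2975137}}{881} \approx 1.9578$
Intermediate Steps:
$A{\left(N,v \right)} = 4$ ($A{\left(N,v \right)} = 3 - -1 = 3 + 1 = 4$)
$q = - \frac{147}{881}$ ($q = \frac{1}{-6 + \frac{1}{147}} = \frac{1}{- \frac{881}{147}} = - \frac{147}{881} \approx -0.16686$)
$\sqrt{q + A{\left(8,-5 \right)}} = \sqrt{- \frac{147}{881} + 4} = \sqrt{\frac{3377}{881}} = \frac{\sqrt{2975137}}{881}$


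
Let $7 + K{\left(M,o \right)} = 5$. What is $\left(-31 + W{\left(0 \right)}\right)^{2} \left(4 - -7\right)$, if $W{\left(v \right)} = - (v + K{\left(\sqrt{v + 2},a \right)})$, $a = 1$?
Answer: $9251$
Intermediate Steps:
$K{\left(M,o \right)} = -2$ ($K{\left(M,o \right)} = -7 + 5 = -2$)
$W{\left(v \right)} = 2 - v$ ($W{\left(v \right)} = - (v - 2) = - (-2 + v) = 2 - v$)
$\left(-31 + W{\left(0 \right)}\right)^{2} \left(4 - -7\right) = \left(-31 + \left(2 - 0\right)\right)^{2} \left(4 - -7\right) = \left(-31 + \left(2 + 0\right)\right)^{2} \left(4 + 7\right) = \left(-31 + 2\right)^{2} \cdot 11 = \left(-29\right)^{2} \cdot 11 = 841 \cdot 11 = 9251$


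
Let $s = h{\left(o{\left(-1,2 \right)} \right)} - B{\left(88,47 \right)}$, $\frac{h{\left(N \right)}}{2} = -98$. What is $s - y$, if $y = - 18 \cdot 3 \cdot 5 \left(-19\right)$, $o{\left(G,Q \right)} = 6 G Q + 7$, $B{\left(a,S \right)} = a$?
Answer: $-5414$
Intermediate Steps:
$o{\left(G,Q \right)} = 7 + 6 G Q$ ($o{\left(G,Q \right)} = 6 G Q + 7 = 7 + 6 G Q$)
$h{\left(N \right)} = -196$ ($h{\left(N \right)} = 2 \left(-98\right) = -196$)
$y = 5130$ ($y = \left(-18\right) 15 \left(-19\right) = \left(-270\right) \left(-19\right) = 5130$)
$s = -284$ ($s = -196 - 88 = -284$)
$s - y = -284 - 5130 = -5414$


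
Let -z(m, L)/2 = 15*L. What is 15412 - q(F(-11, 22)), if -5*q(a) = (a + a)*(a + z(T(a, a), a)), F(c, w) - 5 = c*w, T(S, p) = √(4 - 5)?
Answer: -3180742/5 ≈ -6.3615e+5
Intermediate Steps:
T(S, p) = I (T(S, p) = √(-1) = I)
z(m, L) = -30*L
F(c, w) = 5 + c*w
q(a) = 58*a²/5 (q(a) = -(a + a)*(a - 30*a)/5 = -2*a*(-29*a)/5 = -(-58)*a²/5 = 58*a²/5)
15412 - q(F(-11, 22)) = 15412 - 58*(5 - 11*22)²/5 = 15412 - 58*(5 - 242)²/5 = 15412 - 58*(-237)²/5 = 15412 - 58*56169/5 = 15412 - 1*3257802/5 = 15412 - 3257802/5 = -3180742/5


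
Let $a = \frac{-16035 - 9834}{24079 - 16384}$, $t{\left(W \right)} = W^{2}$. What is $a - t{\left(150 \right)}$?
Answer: $- \frac{57721123}{2565} \approx -22503.0$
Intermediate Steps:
$a = - \frac{8623}{2565}$ ($a = - \frac{25869}{7695} = \left(-25869\right) \frac{1}{7695} = - \frac{8623}{2565} \approx -3.3618$)
$a - t{\left(150 \right)} = - \frac{8623}{2565} - 150^{2} = - \frac{8623}{2565} - 22500 = - \frac{57721123}{2565}$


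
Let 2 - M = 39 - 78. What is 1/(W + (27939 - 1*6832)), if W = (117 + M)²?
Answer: 1/46071 ≈ 2.1706e-5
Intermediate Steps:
M = 41 (M = 2 - (39 - 78) = 2 - 1*(-39) = 2 + 39 = 41)
W = 24964 (W = (117 + 41)² = 158² = 24964)
1/(W + (27939 - 1*6832)) = 1/(24964 + (27939 - 1*6832)) = 1/(24964 + (27939 - 6832)) = 1/(24964 + 21107) = 1/46071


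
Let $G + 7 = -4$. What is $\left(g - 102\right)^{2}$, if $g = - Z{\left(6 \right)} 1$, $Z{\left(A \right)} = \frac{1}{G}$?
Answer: $\frac{1256641}{121} \approx 10385.0$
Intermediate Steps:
$G = -11$ ($G = -7 - 4 = -11$)
$Z{\left(A \right)} = - \frac{1}{11}$ ($Z{\left(A \right)} = \frac{1}{-11} = - \frac{1}{11}$)
$g = \frac{1}{11}$ ($g = \left(-1\right) \left(- \frac{1}{11}\right) 1 = \frac{1}{11} \cdot 1 = \frac{1}{11} \approx 0.090909$)
$\left(g - 102\right)^{2} = \left(\frac{1}{11} - 102\right)^{2} = \left(- \frac{1121}{11}\right)^{2} = \frac{1256641}{121}$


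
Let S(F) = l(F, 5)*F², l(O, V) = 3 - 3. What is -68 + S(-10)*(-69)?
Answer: -68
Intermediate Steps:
l(O, V) = 0
S(F) = 0 (S(F) = 0*F² = 0)
-68 + S(-10)*(-69) = -68 + 0*(-69) = -68 + 0 = -68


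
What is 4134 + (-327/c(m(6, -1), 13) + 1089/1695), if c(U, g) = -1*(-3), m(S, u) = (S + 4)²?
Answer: 2274488/565 ≈ 4025.6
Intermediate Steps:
m(S, u) = (4 + S)²
c(U, g) = 3
4134 + (-327/c(m(6, -1), 13) + 1089/1695) = 4134 + (-327/3 + 1089/1695) = 4134 + (-327*⅓ + 1089*(1/1695)) = 4134 + (-109 + 363/565) = 4134 - 61222/565 = 2274488/565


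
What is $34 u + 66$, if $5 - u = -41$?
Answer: $1630$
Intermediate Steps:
$u = 46$ ($u = 5 - -41 = 5 + 41 = 46$)
$34 u + 66 = 34 \cdot 46 + 66 = 1564 + 66 = 1630$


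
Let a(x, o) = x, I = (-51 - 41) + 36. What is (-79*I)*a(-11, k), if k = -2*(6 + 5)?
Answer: -48664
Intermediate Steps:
I = -56 (I = -92 + 36 = -56)
k = -22 (k = -2*11 = -22)
(-79*I)*a(-11, k) = -79*(-56)*(-11) = 4424*(-11) = -48664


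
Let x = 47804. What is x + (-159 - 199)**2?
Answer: 175968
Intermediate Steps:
x + (-159 - 199)**2 = 47804 + (-159 - 199)**2 = 47804 + (-358)**2 = 47804 + 128164 = 175968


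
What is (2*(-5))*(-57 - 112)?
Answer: 1690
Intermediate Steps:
(2*(-5))*(-57 - 112) = -10*(-169) = 1690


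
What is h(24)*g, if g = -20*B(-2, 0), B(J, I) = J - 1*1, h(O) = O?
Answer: 1440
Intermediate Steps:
B(J, I) = -1 + J (B(J, I) = J - 1 = -1 + J)
g = 60 (g = -20*(-1 - 2) = -20*(-3) = 60)
h(24)*g = 24*60 = 1440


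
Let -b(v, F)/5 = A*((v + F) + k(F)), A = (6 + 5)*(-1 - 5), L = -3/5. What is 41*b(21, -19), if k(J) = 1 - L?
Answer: 48708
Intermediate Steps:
L = -⅗ (L = -3*⅕ = -⅗ ≈ -0.60000)
k(J) = 8/5 (k(J) = 1 - 1*(-⅗) = 1 + ⅗ = 8/5)
A = -66 (A = 11*(-6) = -66)
b(v, F) = 528 + 330*F + 330*v (b(v, F) = -(-330)*((v + F) + 8/5) = -(-330)*((F + v) + 8/5) = -(-330)*(8/5 + F + v) = -5*(-528/5 - 66*F - 66*v) = 528 + 330*F + 330*v)
41*b(21, -19) = 41*(528 + 330*(-19) + 330*21) = 41*(528 - 6270 + 6930) = 41*1188 = 48708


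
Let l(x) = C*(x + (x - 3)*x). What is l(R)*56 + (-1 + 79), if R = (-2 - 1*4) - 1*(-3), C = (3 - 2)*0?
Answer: 78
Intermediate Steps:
C = 0 (C = 1*0 = 0)
R = -3 (R = (-2 - 4) + 3 = -6 + 3 = -3)
l(x) = 0 (l(x) = 0*(x + (x - 3)*x) = 0*(x + (-3 + x)*x) = 0*(x + x*(-3 + x)) = 0)
l(R)*56 + (-1 + 79) = 0*56 + (-1 + 79) = 0 + 78 = 78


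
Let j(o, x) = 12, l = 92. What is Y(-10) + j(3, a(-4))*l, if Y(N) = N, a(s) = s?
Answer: 1094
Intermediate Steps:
Y(-10) + j(3, a(-4))*l = -10 + 12*92 = -10 + 1104 = 1094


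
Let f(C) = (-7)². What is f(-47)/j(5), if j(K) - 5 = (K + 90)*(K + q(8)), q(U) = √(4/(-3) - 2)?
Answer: 7056/78145 - 931*I*√30/156290 ≈ 0.090294 - 0.032627*I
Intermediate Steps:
q(U) = I*√30/3 (q(U) = √(4*(-⅓) - 2) = √(-4/3 - 2) = √(-10/3) = I*√30/3)
f(C) = 49
j(K) = 5 + (90 + K)*(K + I*√30/3) (j(K) = 5 + (K + 90)*(K + I*√30/3) = 5 + (90 + K)*(K + I*√30/3))
f(-47)/j(5) = 49/(5 + 5² + 90*5 + 30*I*√30 + (⅓)*I*5*√30) = 49/(5 + 25 + 450 + 30*I*√30 + 5*I*√30/3) = 49/(480 + 95*I*√30/3)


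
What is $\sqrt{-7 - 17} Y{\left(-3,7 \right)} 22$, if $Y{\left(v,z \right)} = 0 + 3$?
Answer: $132 i \sqrt{6} \approx 323.33 i$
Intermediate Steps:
$Y{\left(v,z \right)} = 3$
$\sqrt{-7 - 17} Y{\left(-3,7 \right)} 22 = \sqrt{-7 - 17} \cdot 3 \cdot 22 = \sqrt{-24} \cdot 3 \cdot 22 = 2 i \sqrt{6} \cdot 3 \cdot 22 = 6 i \sqrt{6} \cdot 22 = 132 i \sqrt{6}$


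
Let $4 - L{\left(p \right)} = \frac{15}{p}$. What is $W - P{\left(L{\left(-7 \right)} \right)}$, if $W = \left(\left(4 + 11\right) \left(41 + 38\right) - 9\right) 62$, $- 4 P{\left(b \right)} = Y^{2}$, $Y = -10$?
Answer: $72937$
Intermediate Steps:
$L{\left(p \right)} = 4 - \frac{15}{p}$
$P{\left(b \right)} = -25$ ($P{\left(b \right)} = - \frac{\left(-10\right)^{2}}{4} = \left(- \frac{1}{4}\right) 100 = -25$)
$W = 72912$ ($W = \left(15 \cdot 79 - 9\right) 62 = \left(1185 - 9\right) 62 = 1176 \cdot 62 = 72912$)
$W - P{\left(L{\left(-7 \right)} \right)} = 72912 - -25 = 72912 + 25 = 72937$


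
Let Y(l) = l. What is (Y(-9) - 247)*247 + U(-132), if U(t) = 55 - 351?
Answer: -63528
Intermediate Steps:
U(t) = -296
(Y(-9) - 247)*247 + U(-132) = (-9 - 247)*247 - 296 = -256*247 - 296 = -63232 - 296 = -63528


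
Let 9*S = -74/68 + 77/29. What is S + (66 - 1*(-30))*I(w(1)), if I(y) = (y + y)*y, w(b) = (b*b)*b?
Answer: 568451/2958 ≈ 192.17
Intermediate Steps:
w(b) = b³ (w(b) = b²*b = b³)
S = 515/2958 (S = (-74/68 + 77/29)/9 = (-74*1/68 + 77*(1/29))/9 = (-37/34 + 77/29)/9 = (⅑)*(1545/986) = 515/2958 ≈ 0.17410)
I(y) = 2*y² (I(y) = (2*y)*y = 2*y²)
S + (66 - 1*(-30))*I(w(1)) = 515/2958 + (66 - 1*(-30))*(2*(1³)²) = 515/2958 + (66 + 30)*(2*1²) = 515/2958 + 96*(2*1) = 515/2958 + 96*2 = 515/2958 + 192 = 568451/2958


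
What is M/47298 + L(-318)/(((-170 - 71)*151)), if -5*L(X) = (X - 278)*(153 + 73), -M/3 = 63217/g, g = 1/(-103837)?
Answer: 1194398464997559/2868702530 ≈ 4.1636e+5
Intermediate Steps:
g = -1/103837 ≈ -9.6305e-6
M = 19692790887 (M = -189651/(-1/103837) = -189651*(-103837) = -3*(-6564263629) = 19692790887)
L(X) = 62828/5 - 226*X/5 (L(X) = -(X - 278)*(153 + 73)/5 = -(-278 + X)*226/5 = -(-62828 + 226*X)/5 = 62828/5 - 226*X/5)
M/47298 + L(-318)/(((-170 - 71)*151)) = 19692790887/47298 + (62828/5 - 226/5*(-318))/(((-170 - 71)*151)) = 19692790887*(1/47298) + (62828/5 + 71868/5)/((-241*151)) = 6564263629/15766 + (134696/5)/(-36391) = 6564263629/15766 + (134696/5)*(-1/36391) = 6564263629/15766 - 134696/181955 = 1194398464997559/2868702530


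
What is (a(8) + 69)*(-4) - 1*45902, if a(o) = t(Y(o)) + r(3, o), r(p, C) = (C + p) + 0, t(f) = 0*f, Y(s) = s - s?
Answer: -46222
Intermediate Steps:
Y(s) = 0
t(f) = 0
r(p, C) = C + p
a(o) = 3 + o (a(o) = 0 + (o + 3) = 0 + (3 + o) = 3 + o)
(a(8) + 69)*(-4) - 1*45902 = ((3 + 8) + 69)*(-4) - 1*45902 = (11 + 69)*(-4) - 45902 = 80*(-4) - 45902 = -320 - 45902 = -46222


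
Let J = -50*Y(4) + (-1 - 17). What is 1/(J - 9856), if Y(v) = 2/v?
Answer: -1/9899 ≈ -0.00010102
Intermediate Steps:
J = -43 (J = -100/4 + (-1 - 17) = -100/4 - 18 = -50*½ - 18 = -25 - 18 = -43)
1/(J - 9856) = 1/(-43 - 9856) = 1/(-9899) = -1/9899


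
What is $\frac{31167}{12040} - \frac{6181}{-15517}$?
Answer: $\frac{558037579}{186824680} \approx 2.987$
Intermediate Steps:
$\frac{31167}{12040} - \frac{6181}{-15517} = 31167 \cdot \frac{1}{12040} - - \frac{6181}{15517} = \frac{31167}{12040} + \frac{6181}{15517} = \frac{558037579}{186824680}$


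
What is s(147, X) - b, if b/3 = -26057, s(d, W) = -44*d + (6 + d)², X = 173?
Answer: 95112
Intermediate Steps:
s(d, W) = (6 + d)² - 44*d
b = -78171 (b = 3*(-26057) = -78171)
s(147, X) - b = ((6 + 147)² - 44*147) - 1*(-78171) = (153² - 6468) + 78171 = (23409 - 6468) + 78171 = 16941 + 78171 = 95112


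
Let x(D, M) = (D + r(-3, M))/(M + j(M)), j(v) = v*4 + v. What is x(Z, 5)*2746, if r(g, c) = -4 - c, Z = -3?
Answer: -5492/5 ≈ -1098.4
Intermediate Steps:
j(v) = 5*v (j(v) = 4*v + v = 5*v)
x(D, M) = (-4 + D - M)/(6*M) (x(D, M) = (D + (-4 - M))/(M + 5*M) = (-4 + D - M)/((6*M)) = (-4 + D - M)*(1/(6*M)) = (-4 + D - M)/(6*M))
x(Z, 5)*2746 = ((⅙)*(-4 - 3 - 1*5)/5)*2746 = ((⅙)*(⅕)*(-4 - 3 - 5))*2746 = ((⅙)*(⅕)*(-12))*2746 = -⅖*2746 = -5492/5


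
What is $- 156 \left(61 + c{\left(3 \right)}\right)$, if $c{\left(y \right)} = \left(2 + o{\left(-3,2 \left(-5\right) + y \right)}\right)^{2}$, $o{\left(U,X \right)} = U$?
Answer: $-9672$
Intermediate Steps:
$c{\left(y \right)} = 1$ ($c{\left(y \right)} = \left(2 - 3\right)^{2} = \left(-1\right)^{2} = 1$)
$- 156 \left(61 + c{\left(3 \right)}\right) = - 156 \left(61 + 1\right) = \left(-156\right) 62 = -9672$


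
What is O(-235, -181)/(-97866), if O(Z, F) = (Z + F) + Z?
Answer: 217/32622 ≈ 0.0066520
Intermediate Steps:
O(Z, F) = F + 2*Z (O(Z, F) = (F + Z) + Z = F + 2*Z)
O(-235, -181)/(-97866) = (-181 + 2*(-235))/(-97866) = (-181 - 470)*(-1/97866) = -651*(-1/97866) = 217/32622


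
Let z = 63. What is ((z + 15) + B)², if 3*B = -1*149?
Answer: 7225/9 ≈ 802.78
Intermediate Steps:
B = -149/3 (B = (-1*149)/3 = (⅓)*(-149) = -149/3 ≈ -49.667)
((z + 15) + B)² = ((63 + 15) - 149/3)² = (78 - 149/3)² = (85/3)² = 7225/9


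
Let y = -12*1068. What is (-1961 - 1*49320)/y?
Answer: 51281/12816 ≈ 4.0013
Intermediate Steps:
y = -12816
(-1961 - 1*49320)/y = (-1961 - 1*49320)/(-12816) = (-1961 - 49320)*(-1/12816) = -51281*(-1/12816) = 51281/12816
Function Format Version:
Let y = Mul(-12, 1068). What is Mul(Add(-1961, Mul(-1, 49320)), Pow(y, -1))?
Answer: Rational(51281, 12816) ≈ 4.0013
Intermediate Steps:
y = -12816
Mul(Add(-1961, Mul(-1, 49320)), Pow(y, -1)) = Mul(Add(-1961, Mul(-1, 49320)), Pow(-12816, -1)) = Mul(Add(-1961, -49320), Rational(-1, 12816)) = Mul(-51281, Rational(-1, 12816)) = Rational(51281, 12816)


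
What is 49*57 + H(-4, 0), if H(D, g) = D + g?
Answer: 2789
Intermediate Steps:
49*57 + H(-4, 0) = 49*57 + (-4 + 0) = 2793 - 4 = 2789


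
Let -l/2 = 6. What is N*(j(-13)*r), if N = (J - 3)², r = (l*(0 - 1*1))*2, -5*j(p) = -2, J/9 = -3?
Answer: 8640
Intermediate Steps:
J = -27 (J = 9*(-3) = -27)
j(p) = ⅖ (j(p) = -⅕*(-2) = ⅖)
l = -12 (l = -2*6 = -12)
r = 24 (r = -12*(0 - 1*1)*2 = -12*(0 - 1)*2 = -12*(-1)*2 = 12*2 = 24)
N = 900 (N = (-27 - 3)² = (-30)² = 900)
N*(j(-13)*r) = 900*((⅖)*24) = 900*(48/5) = 8640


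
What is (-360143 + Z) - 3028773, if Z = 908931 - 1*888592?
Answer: -3368577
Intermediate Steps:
Z = 20339 (Z = 908931 - 888592 = 20339)
(-360143 + Z) - 3028773 = (-360143 + 20339) - 3028773 = -339804 - 3028773 = -3368577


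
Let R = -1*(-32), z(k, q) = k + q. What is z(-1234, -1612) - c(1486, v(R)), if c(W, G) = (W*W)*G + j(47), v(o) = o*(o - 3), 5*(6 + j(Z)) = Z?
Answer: -10246043687/5 ≈ -2.0492e+9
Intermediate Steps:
j(Z) = -6 + Z/5
R = 32
v(o) = o*(-3 + o)
c(W, G) = 17/5 + G*W**2 (c(W, G) = (W*W)*G + (-6 + (1/5)*47) = W**2*G + (-6 + 47/5) = G*W**2 + 17/5 = 17/5 + G*W**2)
z(-1234, -1612) - c(1486, v(R)) = (-1234 - 1612) - (17/5 + (32*(-3 + 32))*1486**2) = -2846 - (17/5 + (32*29)*2208196) = -2846 - (17/5 + 928*2208196) = -2846 - (17/5 + 2049205888) = -2846 - 1*10246029457/5 = -2846 - 10246029457/5 = -10246043687/5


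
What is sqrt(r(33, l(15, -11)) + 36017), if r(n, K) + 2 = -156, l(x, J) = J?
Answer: sqrt(35859) ≈ 189.36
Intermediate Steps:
r(n, K) = -158 (r(n, K) = -2 - 156 = -158)
sqrt(r(33, l(15, -11)) + 36017) = sqrt(-158 + 36017) = sqrt(35859)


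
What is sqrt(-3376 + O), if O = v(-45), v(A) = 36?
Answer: 2*I*sqrt(835) ≈ 57.793*I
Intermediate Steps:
O = 36
sqrt(-3376 + O) = sqrt(-3376 + 36) = sqrt(-3340) = 2*I*sqrt(835)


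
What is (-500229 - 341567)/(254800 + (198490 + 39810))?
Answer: -210449/123275 ≈ -1.7072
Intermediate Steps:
(-500229 - 341567)/(254800 + (198490 + 39810)) = -841796/(254800 + 238300) = -841796/493100 = -841796*1/493100 = -210449/123275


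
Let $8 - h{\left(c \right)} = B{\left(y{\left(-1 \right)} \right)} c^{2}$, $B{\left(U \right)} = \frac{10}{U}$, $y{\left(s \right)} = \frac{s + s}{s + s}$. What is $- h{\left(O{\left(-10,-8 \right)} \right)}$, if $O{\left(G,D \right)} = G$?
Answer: $992$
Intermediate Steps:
$y{\left(s \right)} = 1$ ($y{\left(s \right)} = \frac{2 s}{2 s} = 2 s \frac{1}{2 s} = 1$)
$h{\left(c \right)} = 8 - 10 c^{2}$ ($h{\left(c \right)} = 8 - \frac{10}{1} c^{2} = 8 - 10 \cdot 1 c^{2} = 8 - 10 c^{2}$)
$- h{\left(O{\left(-10,-8 \right)} \right)} = - (8 - 10 \left(-10\right)^{2}) = - (8 - 1000) = \left(-1\right) \left(-992\right) = 992$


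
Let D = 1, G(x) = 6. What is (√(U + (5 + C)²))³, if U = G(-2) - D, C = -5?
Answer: 5*√5 ≈ 11.180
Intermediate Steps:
U = 5 (U = 6 - 1*1 = 6 - 1 = 5)
(√(U + (5 + C)²))³ = (√(5 + (5 - 5)²))³ = (√(5 + 0²))³ = (√(5 + 0))³ = (√5)³ = 5*√5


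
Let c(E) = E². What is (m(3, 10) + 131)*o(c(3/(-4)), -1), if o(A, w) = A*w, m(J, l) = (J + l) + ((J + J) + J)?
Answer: -1377/16 ≈ -86.063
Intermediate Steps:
m(J, l) = l + 4*J (m(J, l) = (J + l) + (2*J + J) = (J + l) + 3*J = l + 4*J)
(m(3, 10) + 131)*o(c(3/(-4)), -1) = ((10 + 4*3) + 131)*((3/(-4))²*(-1)) = ((10 + 12) + 131)*((3*(-¼))²*(-1)) = (22 + 131)*((-¾)²*(-1)) = 153*((9/16)*(-1)) = 153*(-9/16) = -1377/16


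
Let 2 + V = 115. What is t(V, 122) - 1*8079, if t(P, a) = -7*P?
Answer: -8870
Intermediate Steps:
V = 113 (V = -2 + 115 = 113)
t(V, 122) - 1*8079 = -7*113 - 1*8079 = -791 - 8079 = -8870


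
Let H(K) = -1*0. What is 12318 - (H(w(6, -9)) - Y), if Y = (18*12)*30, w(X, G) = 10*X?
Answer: 18798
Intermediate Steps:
Y = 6480 (Y = 216*30 = 6480)
H(K) = 0
12318 - (H(w(6, -9)) - Y) = 12318 - (0 - 1*6480) = 12318 - (0 - 6480) = 12318 - 1*(-6480) = 12318 + 6480 = 18798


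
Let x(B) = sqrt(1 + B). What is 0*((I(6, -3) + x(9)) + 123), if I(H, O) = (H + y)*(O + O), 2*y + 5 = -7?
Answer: 0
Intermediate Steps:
y = -6 (y = -5/2 + (1/2)*(-7) = -5/2 - 7/2 = -6)
I(H, O) = 2*O*(-6 + H) (I(H, O) = (H - 6)*(O + O) = (-6 + H)*(2*O) = 2*O*(-6 + H))
0*((I(6, -3) + x(9)) + 123) = 0*((2*(-3)*(-6 + 6) + sqrt(1 + 9)) + 123) = 0*((2*(-3)*0 + sqrt(10)) + 123) = 0*((0 + sqrt(10)) + 123) = 0*(sqrt(10) + 123) = 0*(123 + sqrt(10)) = 0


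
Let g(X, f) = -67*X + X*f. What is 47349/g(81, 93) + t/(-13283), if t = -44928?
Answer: 80395015/3108222 ≈ 25.865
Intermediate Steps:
47349/g(81, 93) + t/(-13283) = 47349/((81*(-67 + 93))) - 44928/(-13283) = 47349/((81*26)) - 44928*(-1/13283) = 47349/2106 + 44928/13283 = 47349*(1/2106) + 44928/13283 = 5261/234 + 44928/13283 = 80395015/3108222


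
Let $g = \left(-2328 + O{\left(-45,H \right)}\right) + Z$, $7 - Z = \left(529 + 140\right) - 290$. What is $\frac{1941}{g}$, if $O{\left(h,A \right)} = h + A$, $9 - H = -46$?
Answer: $- \frac{1941}{2690} \approx -0.72156$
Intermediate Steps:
$H = 55$ ($H = 9 - -46 = 9 + 46 = 55$)
$Z = -372$ ($Z = 7 - \left(\left(529 + 140\right) - 290\right) = 7 - \left(669 - 290\right) = 7 - 379 = -372$)
$O{\left(h,A \right)} = A + h$
$g = -2690$ ($g = \left(-2328 + \left(55 - 45\right)\right) - 372 = \left(-2328 + 10\right) - 372 = -2318 - 372 = -2690$)
$\frac{1941}{g} = \frac{1941}{-2690} = 1941 \left(- \frac{1}{2690}\right) = - \frac{1941}{2690}$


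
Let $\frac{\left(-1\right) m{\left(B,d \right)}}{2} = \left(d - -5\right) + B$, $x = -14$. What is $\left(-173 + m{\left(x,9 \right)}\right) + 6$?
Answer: $-167$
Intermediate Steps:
$m{\left(B,d \right)} = -10 - 2 B - 2 d$ ($m{\left(B,d \right)} = - 2 \left(\left(d - -5\right) + B\right) = - 2 \left(\left(d + 5\right) + B\right) = - 2 \left(\left(5 + d\right) + B\right) = - 2 \left(5 + B + d\right) = -10 - 2 B - 2 d$)
$\left(-173 + m{\left(x,9 \right)}\right) + 6 = \left(-173 - 0\right) + 6 = \left(-173 + 0\right) + 6 = -173 + 6 = -167$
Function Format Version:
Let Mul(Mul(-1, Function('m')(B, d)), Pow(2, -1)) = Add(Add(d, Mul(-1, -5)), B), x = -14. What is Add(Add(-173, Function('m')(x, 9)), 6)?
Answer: -167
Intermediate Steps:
Function('m')(B, d) = Add(-10, Mul(-2, B), Mul(-2, d)) (Function('m')(B, d) = Mul(-2, Add(Add(d, Mul(-1, -5)), B)) = Mul(-2, Add(Add(d, 5), B)) = Mul(-2, Add(Add(5, d), B)) = Mul(-2, Add(5, B, d)) = Add(-10, Mul(-2, B), Mul(-2, d)))
Add(Add(-173, Function('m')(x, 9)), 6) = Add(Add(-173, Add(-10, Mul(-2, -14), Mul(-2, 9))), 6) = Add(Add(-173, Add(-10, 28, -18)), 6) = Add(Add(-173, 0), 6) = Add(-173, 6) = -167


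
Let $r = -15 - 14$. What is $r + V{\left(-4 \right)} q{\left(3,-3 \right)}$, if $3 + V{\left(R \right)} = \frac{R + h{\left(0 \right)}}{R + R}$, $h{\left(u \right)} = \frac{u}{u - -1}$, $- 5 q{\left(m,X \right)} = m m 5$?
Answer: $- \frac{13}{2} \approx -6.5$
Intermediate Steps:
$q{\left(m,X \right)} = - m^{2}$ ($q{\left(m,X \right)} = - \frac{m m 5}{5} = - \frac{m^{2} \cdot 5}{5} = - \frac{5 m^{2}}{5} = - m^{2}$)
$h{\left(u \right)} = \frac{u}{1 + u}$ ($h{\left(u \right)} = \frac{u}{u + 1} = \frac{u}{1 + u}$)
$V{\left(R \right)} = - \frac{5}{2}$ ($V{\left(R \right)} = -3 + \frac{R + \frac{0}{1 + 0}}{R + R} = -3 + \frac{R + \frac{0}{1}}{2 R} = -3 + \left(R + 0 \cdot 1\right) \frac{1}{2 R} = -3 + \left(R + 0\right) \frac{1}{2 R} = -3 + R \frac{1}{2 R} = -3 + \frac{1}{2} = - \frac{5}{2}$)
$r = -29$
$r + V{\left(-4 \right)} q{\left(3,-3 \right)} = -29 - \frac{5 \left(- 3^{2}\right)}{2} = -29 - \frac{5 \left(\left(-1\right) 9\right)}{2} = -29 - - \frac{45}{2} = -29 + \frac{45}{2} = - \frac{13}{2}$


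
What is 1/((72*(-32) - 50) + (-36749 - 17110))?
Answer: -1/56213 ≈ -1.7789e-5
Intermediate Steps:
1/((72*(-32) - 50) + (-36749 - 17110)) = 1/((-2304 - 50) - 53859) = 1/(-2354 - 53859) = 1/(-56213) = -1/56213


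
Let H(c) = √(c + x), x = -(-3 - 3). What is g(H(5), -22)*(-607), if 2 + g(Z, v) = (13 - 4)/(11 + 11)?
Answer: 21245/22 ≈ 965.68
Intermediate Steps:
x = 6 (x = -1*(-6) = 6)
H(c) = √(6 + c) (H(c) = √(c + 6) = √(6 + c))
g(Z, v) = -35/22 (g(Z, v) = -2 + (13 - 4)/(11 + 11) = -2 + 9/22 = -35/22)
g(H(5), -22)*(-607) = -35/22*(-607) = 21245/22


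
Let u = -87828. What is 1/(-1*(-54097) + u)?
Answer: -1/33731 ≈ -2.9646e-5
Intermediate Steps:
1/(-1*(-54097) + u) = 1/(-1*(-54097) - 87828) = 1/(54097 - 87828) = 1/(-33731) = -1/33731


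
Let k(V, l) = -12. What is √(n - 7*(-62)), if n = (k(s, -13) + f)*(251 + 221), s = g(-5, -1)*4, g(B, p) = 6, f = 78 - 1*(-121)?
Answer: √88698 ≈ 297.82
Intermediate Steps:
f = 199 (f = 78 + 121 = 199)
s = 24 (s = 6*4 = 24)
n = 88264 (n = (-12 + 199)*(251 + 221) = 187*472 = 88264)
√(n - 7*(-62)) = √(88264 - 7*(-62)) = √(88264 + 434) = √88698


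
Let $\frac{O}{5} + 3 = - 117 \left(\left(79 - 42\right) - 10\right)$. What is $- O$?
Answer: $15810$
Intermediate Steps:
$O = -15810$ ($O = -15 + 5 \left(- 117 \left(\left(79 - 42\right) - 10\right)\right) = -15 + 5 \left(- 117 \left(37 - 10\right)\right) = -15 + 5 \left(\left(-117\right) 27\right) = -15 + 5 \left(-3159\right) = -15 - 15795 = -15810$)
$- O = \left(-1\right) \left(-15810\right) = 15810$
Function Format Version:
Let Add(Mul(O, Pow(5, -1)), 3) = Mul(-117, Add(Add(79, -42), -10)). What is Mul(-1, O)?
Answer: 15810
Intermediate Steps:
O = -15810 (O = Add(-15, Mul(5, Mul(-117, Add(Add(79, -42), -10)))) = Add(-15, Mul(5, Mul(-117, Add(37, -10)))) = Add(-15, Mul(5, Mul(-117, 27))) = Add(-15, Mul(5, -3159)) = Add(-15, -15795) = -15810)
Mul(-1, O) = Mul(-1, -15810) = 15810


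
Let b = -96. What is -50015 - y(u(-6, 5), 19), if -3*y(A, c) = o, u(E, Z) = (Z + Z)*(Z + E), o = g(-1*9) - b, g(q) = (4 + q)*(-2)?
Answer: -149939/3 ≈ -49980.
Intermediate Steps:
g(q) = -8 - 2*q
o = 106 (o = (-8 - (-2)*9) - 1*(-96) = (-8 - 2*(-9)) + 96 = (-8 + 18) + 96 = 10 + 96 = 106)
u(E, Z) = 2*Z*(E + Z) (u(E, Z) = (2*Z)*(E + Z) = 2*Z*(E + Z))
y(A, c) = -106/3 (y(A, c) = -1/3*106 = -106/3)
-50015 - y(u(-6, 5), 19) = -50015 - 1*(-106/3) = -50015 + 106/3 = -149939/3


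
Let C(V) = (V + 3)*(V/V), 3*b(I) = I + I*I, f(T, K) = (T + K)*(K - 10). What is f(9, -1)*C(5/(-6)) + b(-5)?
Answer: -184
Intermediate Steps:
f(T, K) = (-10 + K)*(K + T) (f(T, K) = (K + T)*(-10 + K) = (-10 + K)*(K + T))
b(I) = I/3 + I**2/3 (b(I) = (I + I*I)/3 = (I + I**2)/3 = I/3 + I**2/3)
C(V) = 3 + V (C(V) = (3 + V)*1 = 3 + V)
f(9, -1)*C(5/(-6)) + b(-5) = ((-1)**2 - 10*(-1) - 10*9 - 1*9)*(3 + 5/(-6)) + (1/3)*(-5)*(1 - 5) = (1 + 10 - 90 - 9)*(3 + 5*(-1/6)) + (1/3)*(-5)*(-4) = -88*(3 - 5/6) + 20/3 = -88*13/6 + 20/3 = -572/3 + 20/3 = -184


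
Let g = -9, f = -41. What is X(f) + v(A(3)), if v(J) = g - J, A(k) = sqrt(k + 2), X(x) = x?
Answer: -50 - sqrt(5) ≈ -52.236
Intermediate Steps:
A(k) = sqrt(2 + k)
v(J) = -9 - J
X(f) + v(A(3)) = -41 + (-9 - sqrt(2 + 3)) = -41 + (-9 - sqrt(5)) = -50 - sqrt(5)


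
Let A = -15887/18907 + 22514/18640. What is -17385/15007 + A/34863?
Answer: -35600228071142129/30730945349034280 ≈ -1.1584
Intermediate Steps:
A = 64769259/176213240 (A = -15887*1/18907 + 22514*(1/18640) = -15887/18907 + 11257/9320 = 64769259/176213240 ≈ 0.36756)
-17385/15007 + A/34863 = -17385/15007 + (64769259/176213240)/34863 = -17385*1/15007 + (64769259/176213240)*(1/34863) = -17385/15007 + 21589753/2047774062040 = -35600228071142129/30730945349034280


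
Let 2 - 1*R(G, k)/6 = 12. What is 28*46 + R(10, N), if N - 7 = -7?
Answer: 1228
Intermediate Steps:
N = 0 (N = 7 - 7 = 0)
R(G, k) = -60 (R(G, k) = 12 - 6*12 = 12 - 72 = -60)
28*46 + R(10, N) = 28*46 - 60 = 1288 - 60 = 1228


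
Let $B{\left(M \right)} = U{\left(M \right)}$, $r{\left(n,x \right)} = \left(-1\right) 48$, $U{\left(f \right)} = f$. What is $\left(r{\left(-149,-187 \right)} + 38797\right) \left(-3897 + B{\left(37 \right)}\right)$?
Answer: $-149571140$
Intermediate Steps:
$r{\left(n,x \right)} = -48$
$B{\left(M \right)} = M$
$\left(r{\left(-149,-187 \right)} + 38797\right) \left(-3897 + B{\left(37 \right)}\right) = \left(-48 + 38797\right) \left(-3897 + 37\right) = 38749 \left(-3860\right) = -149571140$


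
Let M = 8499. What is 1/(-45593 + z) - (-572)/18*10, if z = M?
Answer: 106088831/333846 ≈ 317.78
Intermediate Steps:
z = 8499
1/(-45593 + z) - (-572)/18*10 = 1/(-45593 + 8499) - (-572)/18*10 = 1/(-37094) - (-572)/18*10 = -1/37094 - 26*(-11/9)*10 = -1/37094 + (286/9)*10 = -1/37094 + 2860/9 = 106088831/333846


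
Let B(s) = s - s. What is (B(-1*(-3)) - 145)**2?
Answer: 21025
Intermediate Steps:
B(s) = 0
(B(-1*(-3)) - 145)**2 = (0 - 145)**2 = (-145)**2 = 21025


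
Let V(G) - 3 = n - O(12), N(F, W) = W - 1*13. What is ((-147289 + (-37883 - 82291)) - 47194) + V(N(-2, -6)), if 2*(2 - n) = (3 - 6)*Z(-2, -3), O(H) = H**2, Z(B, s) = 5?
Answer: -629577/2 ≈ -3.1479e+5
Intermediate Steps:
N(F, W) = -13 + W (N(F, W) = W - 13 = -13 + W)
n = 19/2 (n = 2 - (3 - 6)*5/2 = 2 - (-3)*5/2 = 2 - 1/2*(-15) = 2 + 15/2 = 19/2 ≈ 9.5000)
V(G) = -263/2 (V(G) = 3 + (19/2 - 1*12**2) = 3 + (19/2 - 1*144) = 3 + (19/2 - 144) = 3 - 269/2 = -263/2)
((-147289 + (-37883 - 82291)) - 47194) + V(N(-2, -6)) = ((-147289 + (-37883 - 82291)) - 47194) - 263/2 = ((-147289 - 120174) - 47194) - 263/2 = (-267463 - 47194) - 263/2 = -314657 - 263/2 = -629577/2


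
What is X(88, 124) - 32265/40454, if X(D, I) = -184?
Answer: -7475801/40454 ≈ -184.80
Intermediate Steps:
X(88, 124) - 32265/40454 = -184 - 32265/40454 = -7475801/40454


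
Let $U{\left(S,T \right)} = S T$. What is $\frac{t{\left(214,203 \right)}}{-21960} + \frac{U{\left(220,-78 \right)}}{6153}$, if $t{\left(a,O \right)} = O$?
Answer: $- \frac{126027553}{45039960} \approx -2.7981$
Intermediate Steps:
$\frac{t{\left(214,203 \right)}}{-21960} + \frac{U{\left(220,-78 \right)}}{6153} = \frac{203}{-21960} + \frac{220 \left(-78\right)}{6153} = 203 \left(- \frac{1}{21960}\right) - \frac{5720}{2051} = - \frac{203}{21960} - \frac{5720}{2051} = - \frac{126027553}{45039960}$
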